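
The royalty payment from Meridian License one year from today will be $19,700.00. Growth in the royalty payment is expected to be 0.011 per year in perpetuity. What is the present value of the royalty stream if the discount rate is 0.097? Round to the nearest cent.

Growing perpetuity: P = D₁ / (r − g) = $19,700.0000 / (0.097 − 0.011) = $229,069.77

$229069.77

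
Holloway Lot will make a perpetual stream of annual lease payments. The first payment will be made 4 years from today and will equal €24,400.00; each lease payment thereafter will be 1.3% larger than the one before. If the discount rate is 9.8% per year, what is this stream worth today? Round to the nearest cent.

€216852.22

Value at end of year 3: C₁ / (r − g) = €24,400.00 / (0.098 − 0.013) = €287,058.8235
Discount to today: PV = €287,058.8235 / (1 + 0.098)^3 = €287,058.8235 / 1.323753 = €216,852.22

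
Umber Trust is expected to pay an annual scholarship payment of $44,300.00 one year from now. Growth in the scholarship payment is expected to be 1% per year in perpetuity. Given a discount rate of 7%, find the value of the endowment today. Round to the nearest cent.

$738333.33

Growing perpetuity: P = D₁ / (r − g) = $44,300.0000 / (0.07 − 0.01) = $738,333.33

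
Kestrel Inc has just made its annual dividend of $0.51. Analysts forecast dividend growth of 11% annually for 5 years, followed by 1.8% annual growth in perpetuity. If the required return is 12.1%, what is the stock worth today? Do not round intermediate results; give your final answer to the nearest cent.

D_1 = 0.56610
D_2 = 0.62837
D_3 = 0.69749
D_4 = 0.77422
D_5 = 0.85938
Terminal value at year 5: TV = D_5×(1+g_2)/(r−g_2) = 0.87485/0.103 = 8.49367
P_0 = D_1/(1+r)^1 + D_2/(1+r)^2 + D_3/(1+r)^3 + D_4/(1+r)^4 + D_5/(1+r)^5 + TV/(1+r)^5
    = 0.50500 + 0.50004 + 0.49513 + 0.49027 + 0.48546 + 4.79808 = 7.27399

$7.27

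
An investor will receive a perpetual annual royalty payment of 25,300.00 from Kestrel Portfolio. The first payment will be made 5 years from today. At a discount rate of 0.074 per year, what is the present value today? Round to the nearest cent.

Value at end of year 4: C / r = 25,300.00 / 0.074 = 341,891.8919
Discount to today: PV = 341,891.8919 / (1 + 0.074)^4 = 341,891.8919 / 1.330507 = 256,963.64

256963.64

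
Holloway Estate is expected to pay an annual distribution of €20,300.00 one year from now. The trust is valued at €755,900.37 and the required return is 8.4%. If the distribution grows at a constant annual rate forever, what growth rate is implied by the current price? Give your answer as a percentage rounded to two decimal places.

P = D₁/(r−g) ⇒ g = r − D₁/P = 0.084 − €20,300.00/€755,900.37 = 0.057145

5.71%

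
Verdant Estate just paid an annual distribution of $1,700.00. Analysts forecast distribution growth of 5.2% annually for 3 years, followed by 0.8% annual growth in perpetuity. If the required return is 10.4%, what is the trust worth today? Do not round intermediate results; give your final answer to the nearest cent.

D_1 = 1788.40000
D_2 = 1881.39680
D_3 = 1979.22943
Terminal value at year 3: TV = D_3×(1+g_2)/(r−g_2) = 1995.06327/0.096 = 20781.90905
P_0 = D_1/(1+r)^1 + D_2/(1+r)^2 + D_3/(1+r)^3 + TV/(1+r)^3
    = 1619.92754 + 1543.62660 + 1470.91955 + 15444.65529 = 20079.12898

$20079.13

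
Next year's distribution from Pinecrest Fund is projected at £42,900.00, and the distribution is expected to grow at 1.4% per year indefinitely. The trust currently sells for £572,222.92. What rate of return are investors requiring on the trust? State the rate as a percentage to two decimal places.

P = D₁/(r − g) ⇒ r = D₁/P + g = £42,900.0000/£572,222.92 + 0.014 = 0.074971 + 0.014 = 0.088971

8.90%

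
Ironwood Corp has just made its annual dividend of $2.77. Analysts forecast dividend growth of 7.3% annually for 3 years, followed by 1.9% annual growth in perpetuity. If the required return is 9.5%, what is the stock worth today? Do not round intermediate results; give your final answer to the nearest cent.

$42.93

D_1 = 2.97221
D_2 = 3.18918
D_3 = 3.42199
Terminal value at year 3: TV = D_3×(1+g_2)/(r−g_2) = 3.48701/0.076 = 45.88170
P_0 = D_1/(1+r)^1 + D_2/(1+r)^2 + D_3/(1+r)^3 + TV/(1+r)^3
    = 2.71435 + 2.65981 + 2.60637 + 34.94598 = 42.92651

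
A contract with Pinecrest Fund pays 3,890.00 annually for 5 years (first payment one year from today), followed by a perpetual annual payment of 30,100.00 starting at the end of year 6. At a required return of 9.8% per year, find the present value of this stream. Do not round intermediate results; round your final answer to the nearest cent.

207276.60

PV of 5-year annuity: 3,890.00 × [1 − (1+0.098)^−5] / 0.098 = 14821.81364
Perpetuity value at year 5: 30,100.00 / 0.098 = 307142.85714
PV of perpetuity: 307142.85714 / (1+0.098)^5 = 192454.78762
Total PV = 14821.81364 + 192454.78762 = 207276.60126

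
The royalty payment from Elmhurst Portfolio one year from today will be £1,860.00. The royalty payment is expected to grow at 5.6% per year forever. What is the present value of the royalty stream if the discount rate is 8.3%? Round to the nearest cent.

£68888.89

Growing perpetuity: P = D₁ / (r − g) = £1,860.0000 / (0.083 − 0.056) = £68,888.89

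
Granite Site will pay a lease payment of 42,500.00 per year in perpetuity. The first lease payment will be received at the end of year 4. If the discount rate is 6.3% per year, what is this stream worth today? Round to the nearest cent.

Value at end of year 3: C / r = 42,500.00 / 0.063 = 674,603.1746
Discount to today: PV = 674,603.1746 / (1 + 0.063)^3 = 674,603.1746 / 1.201157 = 561,627.79

561627.79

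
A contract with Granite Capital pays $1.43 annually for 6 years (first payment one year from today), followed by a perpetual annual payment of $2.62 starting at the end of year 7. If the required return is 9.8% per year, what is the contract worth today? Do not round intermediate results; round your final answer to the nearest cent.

PV of 6-year annuity: $1.43 × [1 − (1+0.098)^−6] / 0.098 = 6.26470
Perpetuity value at year 6: $2.62 / 0.098 = 26.73469
PV of perpetuity: 26.73469 / (1+0.098)^6 = 15.25672
Total PV = 6.26470 + 15.25672 = 21.52142

$21.52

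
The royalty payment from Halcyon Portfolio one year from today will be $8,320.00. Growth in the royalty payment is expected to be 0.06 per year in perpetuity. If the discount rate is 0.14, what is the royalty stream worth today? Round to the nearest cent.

Growing perpetuity: P = D₁ / (r − g) = $8,320.0000 / (0.14 − 0.06) = $104,000.00

$104000.00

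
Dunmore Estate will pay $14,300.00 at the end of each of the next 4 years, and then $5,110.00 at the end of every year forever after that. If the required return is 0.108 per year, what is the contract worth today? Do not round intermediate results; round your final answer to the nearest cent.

PV of 4-year annuity: $14,300.00 × [1 − (1+0.108)^−4] / 0.108 = 44555.08628
Perpetuity value at year 4: $5,110.00 / 0.108 = 47314.81481
PV of perpetuity: 47314.81481 / (1+0.108)^4 = 31393.38189
Total PV = 44555.08628 + 31393.38189 = 75948.46816

$75948.47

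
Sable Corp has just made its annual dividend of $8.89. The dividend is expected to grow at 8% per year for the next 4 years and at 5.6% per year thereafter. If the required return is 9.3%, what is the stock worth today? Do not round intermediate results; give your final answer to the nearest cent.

D_1 = 9.60120
D_2 = 10.36930
D_3 = 11.19884
D_4 = 12.09475
Terminal value at year 4: TV = D_4×(1+g_2)/(r−g_2) = 12.77205/0.037 = 345.19061
P_0 = D_1/(1+r)^1 + D_2/(1+r)^2 + D_3/(1+r)^3 + D_4/(1+r)^4 + TV/(1+r)^4
    = 8.78426 + 8.67978 + 8.57655 + 8.47454 + 241.86795 = 276.38309

$276.38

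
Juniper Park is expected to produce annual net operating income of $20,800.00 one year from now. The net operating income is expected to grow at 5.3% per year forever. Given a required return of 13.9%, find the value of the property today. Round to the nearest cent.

$241860.47

Growing perpetuity: P = D₁ / (r − g) = $20,800.0000 / (0.139 − 0.053) = $241,860.47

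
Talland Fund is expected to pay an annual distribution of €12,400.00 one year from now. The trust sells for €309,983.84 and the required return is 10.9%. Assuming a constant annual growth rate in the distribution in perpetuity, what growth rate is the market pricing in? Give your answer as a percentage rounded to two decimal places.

P = D₁/(r−g) ⇒ g = r − D₁/P = 0.109 − €12,400.00/€309,983.84 = 0.068998

6.90%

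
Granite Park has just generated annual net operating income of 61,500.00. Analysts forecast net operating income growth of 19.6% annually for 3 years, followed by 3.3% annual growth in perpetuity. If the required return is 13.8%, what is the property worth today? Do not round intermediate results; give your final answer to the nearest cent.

D_1 = 73554.00000
D_2 = 87970.58400
D_3 = 105212.81846
Terminal value at year 3: TV = D_3×(1+g_2)/(r−g_2) = 108684.84147/0.105 = 1035093.72832
P_0 = D_1/(1+r)^1 + D_2/(1+r)^2 + D_3/(1+r)^3 + TV/(1+r)^3
    = 64634.44640 + 67928.64490 + 71390.73752 + 702348.87482 = 906302.70363

906302.70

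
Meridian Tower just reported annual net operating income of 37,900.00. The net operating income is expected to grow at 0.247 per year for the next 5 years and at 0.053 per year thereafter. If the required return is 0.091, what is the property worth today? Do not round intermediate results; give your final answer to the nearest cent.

2336812.47

D_1 = 47261.30000
D_2 = 58934.84110
D_3 = 73491.74685
D_4 = 91644.20832
D_5 = 114280.32778
Terminal value at year 5: TV = D_5×(1+g_2)/(r−g_2) = 120337.18515/0.038 = 3166768.03033
P_0 = D_1/(1+r)^1 + D_2/(1+r)^2 + D_3/(1+r)^3 + D_4/(1+r)^4 + D_5/(1+r)^5 + TV/(1+r)^5
    = 43319.24840 + 49513.38474 + 56593.20877 + 64685.36328 + 73934.59946 + 2048766.66393 = 2336812.46857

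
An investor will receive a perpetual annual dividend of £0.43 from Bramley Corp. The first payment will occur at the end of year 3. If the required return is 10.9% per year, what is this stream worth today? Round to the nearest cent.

£3.21

Value at end of year 2: C / r = £0.43 / 0.109 = £3.9450
Discount to today: PV = £3.9450 / (1 + 0.109)^2 = £3.9450 / 1.229881 = £3.21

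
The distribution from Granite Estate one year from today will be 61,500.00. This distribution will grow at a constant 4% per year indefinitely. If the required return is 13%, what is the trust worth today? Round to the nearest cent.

Growing perpetuity: P = D₁ / (r − g) = 61,500.0000 / (0.13 − 0.04) = 683,333.33

683333.33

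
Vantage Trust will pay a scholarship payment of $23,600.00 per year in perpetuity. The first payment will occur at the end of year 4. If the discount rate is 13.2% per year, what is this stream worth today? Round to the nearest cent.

Value at end of year 3: C / r = $23,600.00 / 0.132 = $178,787.8788
Discount to today: PV = $178,787.8788 / (1 + 0.132)^3 = $178,787.8788 / 1.450572 = $123,253.37

$123253.37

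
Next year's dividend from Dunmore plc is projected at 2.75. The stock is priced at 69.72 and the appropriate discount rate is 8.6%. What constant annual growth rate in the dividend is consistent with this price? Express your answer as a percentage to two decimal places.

P = D₁/(r−g) ⇒ g = r − D₁/P = 0.086 − 2.75/69.72 = 0.046557

4.66%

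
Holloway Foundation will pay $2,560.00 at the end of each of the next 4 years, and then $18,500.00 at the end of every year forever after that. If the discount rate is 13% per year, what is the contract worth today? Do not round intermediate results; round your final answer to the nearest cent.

PV of 4-year annuity: $2,560.00 × [1 − (1+0.13)^−4] / 0.13 = 7614.64659
Perpetuity value at year 4: $18,500.00 / 0.13 = 142307.69231
PV of perpetuity: 142307.69231 / (1+0.13)^4 = 87279.97279
Total PV = 7614.64659 + 87279.97279 = 94894.61938

$94894.62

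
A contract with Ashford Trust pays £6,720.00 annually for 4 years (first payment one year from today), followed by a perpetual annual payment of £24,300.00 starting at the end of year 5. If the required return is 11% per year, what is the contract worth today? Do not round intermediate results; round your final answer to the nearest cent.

£166368.10

PV of 4-year annuity: £6,720.00 × [1 − (1+0.11)^−4] / 0.11 = 20848.43503
Perpetuity value at year 4: £24,300.00 / 0.11 = 220909.09091
PV of perpetuity: 220909.09091 / (1+0.11)^4 = 145519.66065
Total PV = 20848.43503 + 145519.66065 = 166368.09569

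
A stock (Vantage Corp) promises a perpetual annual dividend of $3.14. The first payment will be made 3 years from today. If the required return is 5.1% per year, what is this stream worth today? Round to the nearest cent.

Value at end of year 2: C / r = $3.14 / 0.051 = $61.5686
Discount to today: PV = $61.5686 / (1 + 0.051)^2 = $61.5686 / 1.104601 = $55.74

$55.74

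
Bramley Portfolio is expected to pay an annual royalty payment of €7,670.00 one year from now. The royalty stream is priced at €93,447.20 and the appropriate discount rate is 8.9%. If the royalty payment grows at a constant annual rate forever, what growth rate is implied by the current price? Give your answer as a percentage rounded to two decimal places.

P = D₁/(r−g) ⇒ g = r − D₁/P = 0.089 − €7,670.00/€93,447.20 = 0.006922

0.69%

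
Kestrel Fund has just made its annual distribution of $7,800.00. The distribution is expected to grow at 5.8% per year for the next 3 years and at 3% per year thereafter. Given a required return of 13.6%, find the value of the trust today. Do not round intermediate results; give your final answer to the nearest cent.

$81558.89

D_1 = 8252.40000
D_2 = 8731.03920
D_3 = 9237.43947
Terminal value at year 3: TV = D_3×(1+g_2)/(r−g_2) = 9514.56266/0.106 = 89760.02507
P_0 = D_1/(1+r)^1 + D_2/(1+r)^2 + D_3/(1+r)^3 + TV/(1+r)^3
    = 7264.43662 + 6765.64608 + 6301.10348 + 61227.70360 = 81558.88977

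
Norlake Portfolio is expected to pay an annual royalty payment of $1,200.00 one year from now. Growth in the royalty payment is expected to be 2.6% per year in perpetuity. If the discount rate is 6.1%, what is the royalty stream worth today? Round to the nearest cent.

Growing perpetuity: P = D₁ / (r − g) = $1,200.0000 / (0.061 − 0.026) = $34,285.71

$34285.71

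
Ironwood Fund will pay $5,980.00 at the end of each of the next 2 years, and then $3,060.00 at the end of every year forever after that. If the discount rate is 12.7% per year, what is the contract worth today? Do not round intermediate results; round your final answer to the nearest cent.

$28984.42

PV of 2-year annuity: $5,980.00 × [1 − (1+0.127)^−2] / 0.127 = 10014.30563
Perpetuity value at year 2: $3,060.00 / 0.127 = 24094.48819
PV of perpetuity: 24094.48819 / (1+0.127)^2 = 18970.11106
Total PV = 10014.30563 + 18970.11106 = 28984.41669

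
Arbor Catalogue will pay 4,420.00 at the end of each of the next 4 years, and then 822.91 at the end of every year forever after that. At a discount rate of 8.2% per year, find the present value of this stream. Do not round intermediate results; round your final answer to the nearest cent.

21896.66

PV of 4-year annuity: 4,420.00 × [1 − (1+0.082)^−4] / 0.082 = 14574.66427
Perpetuity value at year 4: 822.91 / 0.082 = 10035.48780
PV of perpetuity: 10035.48780 / (1+0.082)^4 = 7321.99528
Total PV = 14574.66427 + 7321.99528 = 21896.65954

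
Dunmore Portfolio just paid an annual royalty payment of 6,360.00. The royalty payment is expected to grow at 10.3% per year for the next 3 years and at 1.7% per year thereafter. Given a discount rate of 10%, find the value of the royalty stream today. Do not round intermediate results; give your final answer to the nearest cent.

D_1 = 7015.08000
D_2 = 7737.63324
D_3 = 8534.60946
Terminal value at year 3: TV = D_3×(1+g_2)/(r−g_2) = 8679.69782/0.083 = 104574.67259
P_0 = D_1/(1+r)^1 + D_2/(1+r)^2 + D_3/(1+r)^3 + TV/(1+r)^3
    = 6377.34545 + 6394.73821 + 6412.17841 + 78568.49931 = 97752.76139

97752.76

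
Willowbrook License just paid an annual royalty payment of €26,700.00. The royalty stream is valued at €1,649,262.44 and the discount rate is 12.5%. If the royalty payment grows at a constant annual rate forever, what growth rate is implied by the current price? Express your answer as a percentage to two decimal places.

P = D₀(1+g)/(r−g) ⇒ P(r−g) = D₀(1+g) ⇒ g(P+D₀) = P·r − D₀
g = (P·r − D₀)/(P + D₀) = (€1,649,262.44×0.125 − €26,700.00) / (€1,649,262.44 + €26,700.00) = 0.107077

10.71%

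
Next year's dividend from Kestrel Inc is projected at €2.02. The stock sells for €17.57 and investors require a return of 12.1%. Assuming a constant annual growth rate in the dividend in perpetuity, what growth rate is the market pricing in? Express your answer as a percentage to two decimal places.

0.60%

P = D₁/(r−g) ⇒ g = r − D₁/P = 0.121 − €2.02/€17.57 = 0.006031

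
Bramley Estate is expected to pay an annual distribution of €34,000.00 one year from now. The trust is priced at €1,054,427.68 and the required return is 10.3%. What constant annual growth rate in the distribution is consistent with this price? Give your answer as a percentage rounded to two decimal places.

7.08%

P = D₁/(r−g) ⇒ g = r − D₁/P = 0.103 − €34,000.00/€1,054,427.68 = 0.070755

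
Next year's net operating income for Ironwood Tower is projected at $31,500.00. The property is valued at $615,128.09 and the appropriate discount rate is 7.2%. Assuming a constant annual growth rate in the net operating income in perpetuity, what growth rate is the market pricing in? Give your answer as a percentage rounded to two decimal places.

2.08%

P = D₁/(r−g) ⇒ g = r − D₁/P = 0.072 − $31,500.00/$615,128.09 = 0.020791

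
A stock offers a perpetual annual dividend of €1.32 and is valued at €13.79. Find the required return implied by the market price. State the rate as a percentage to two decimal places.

9.57%

P = C/r ⇒ r = C/P = €1.32/€13.79 = 0.095722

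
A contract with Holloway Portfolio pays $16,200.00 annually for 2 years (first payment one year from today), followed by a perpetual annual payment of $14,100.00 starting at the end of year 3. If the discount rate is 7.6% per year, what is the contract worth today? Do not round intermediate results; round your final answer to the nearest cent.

$189291.81

PV of 2-year annuity: $16,200.00 × [1 − (1+0.076)^−2] / 0.076 = 29048.10602
Perpetuity value at year 2: $14,100.00 / 0.076 = 185526.31579
PV of perpetuity: 185526.31579 / (1+0.076)^2 = 160243.70499
Total PV = 29048.10602 + 160243.70499 = 189291.81101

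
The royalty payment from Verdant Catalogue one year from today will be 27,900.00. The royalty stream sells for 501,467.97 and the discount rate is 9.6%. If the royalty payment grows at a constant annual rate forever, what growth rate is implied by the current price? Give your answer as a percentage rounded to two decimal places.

4.04%

P = D₁/(r−g) ⇒ g = r − D₁/P = 0.096 − 27,900.00/501,467.97 = 0.040363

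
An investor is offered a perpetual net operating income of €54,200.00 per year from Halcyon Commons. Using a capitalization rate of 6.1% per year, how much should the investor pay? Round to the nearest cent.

Level perpetuity: PV = C / r = €54,200.00 / 0.061 = €888,524.59

€888524.59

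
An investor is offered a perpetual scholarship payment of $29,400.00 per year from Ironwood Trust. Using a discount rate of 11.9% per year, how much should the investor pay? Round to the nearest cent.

Level perpetuity: PV = C / r = $29,400.00 / 0.119 = $247,058.82

$247058.82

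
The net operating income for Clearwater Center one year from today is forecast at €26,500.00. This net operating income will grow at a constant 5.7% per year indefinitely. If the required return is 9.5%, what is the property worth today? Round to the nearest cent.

€697368.42

Growing perpetuity: P = D₁ / (r − g) = €26,500.0000 / (0.095 − 0.057) = €697,368.42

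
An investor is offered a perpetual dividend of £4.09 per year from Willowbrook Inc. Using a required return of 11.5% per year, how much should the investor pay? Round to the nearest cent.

Level perpetuity: PV = C / r = £4.09 / 0.115 = £35.57

£35.57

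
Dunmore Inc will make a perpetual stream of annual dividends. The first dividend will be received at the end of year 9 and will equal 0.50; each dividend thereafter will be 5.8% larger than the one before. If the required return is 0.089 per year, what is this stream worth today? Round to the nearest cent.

8.15

Value at end of year 8: C₁ / (r − g) = 0.50 / (0.089 − 0.058) = 16.1290
Discount to today: PV = 16.1290 / (1 + 0.089)^8 = 16.1290 / 1.977985 = 8.15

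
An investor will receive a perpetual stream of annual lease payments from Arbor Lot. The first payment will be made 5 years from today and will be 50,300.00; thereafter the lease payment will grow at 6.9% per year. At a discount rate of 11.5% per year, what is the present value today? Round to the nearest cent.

Value at end of year 4: C₁ / (r − g) = 50,300.00 / (0.115 − 0.069) = 1,093,478.2609
Discount to today: PV = 1,093,478.2609 / (1 + 0.115)^4 = 1,093,478.2609 / 1.545608 = 707,474.33

707474.33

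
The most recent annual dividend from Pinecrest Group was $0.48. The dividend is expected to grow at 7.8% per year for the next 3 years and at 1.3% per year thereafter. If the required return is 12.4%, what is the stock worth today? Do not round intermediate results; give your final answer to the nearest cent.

D_1 = 0.51744
D_2 = 0.55780
D_3 = 0.60131
Terminal value at year 3: TV = D_3×(1+g_2)/(r−g_2) = 0.60913/0.111 = 5.48762
P_0 = D_1/(1+r)^1 + D_2/(1+r)^2 + D_3/(1+r)^3 + TV/(1+r)^3
    = 0.46036 + 0.44152 + 0.42345 + 3.86443 = 5.18974

$5.19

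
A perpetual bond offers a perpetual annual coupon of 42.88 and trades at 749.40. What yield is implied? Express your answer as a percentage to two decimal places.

P = C/r ⇒ r = C/P = 42.88/749.40 = 0.057219

5.72%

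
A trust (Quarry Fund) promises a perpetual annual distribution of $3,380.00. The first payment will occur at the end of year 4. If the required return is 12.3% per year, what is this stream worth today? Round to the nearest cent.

Value at end of year 3: C / r = $3,380.00 / 0.123 = $27,479.6748
Discount to today: PV = $27,479.6748 / (1 + 0.123)^3 = $27,479.6748 / 1.416248 = $19,403.15

$19403.15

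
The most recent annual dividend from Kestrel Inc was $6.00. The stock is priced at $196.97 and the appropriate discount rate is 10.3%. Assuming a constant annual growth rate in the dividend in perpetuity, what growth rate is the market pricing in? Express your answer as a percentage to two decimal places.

7.04%

P = D₀(1+g)/(r−g) ⇒ P(r−g) = D₀(1+g) ⇒ g(P+D₀) = P·r − D₀
g = (P·r − D₀)/(P + D₀) = ($196.97×0.103 − $6.00) / ($196.97 + $6.00) = 0.070394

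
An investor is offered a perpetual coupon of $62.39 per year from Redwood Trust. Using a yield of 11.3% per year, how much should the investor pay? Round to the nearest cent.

Level perpetuity: PV = C / r = $62.39 / 0.113 = $552.12

$552.12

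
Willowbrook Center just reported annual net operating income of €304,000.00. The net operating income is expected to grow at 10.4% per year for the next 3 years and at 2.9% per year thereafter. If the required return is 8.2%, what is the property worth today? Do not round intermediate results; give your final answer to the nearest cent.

D_1 = 335616.00000
D_2 = 370520.06400
D_3 = 409054.15066
Terminal value at year 3: TV = D_3×(1+g_2)/(r−g_2) = 420916.72103/0.053 = 7941824.92500
P_0 = D_1/(1+r)^1 + D_2/(1+r)^2 + D_3/(1+r)^3 + TV/(1+r)^3
    = 310181.14603 + 316487.97155 + 322923.03197 + 6269581.13005 = 7219173.27958

€7219173.28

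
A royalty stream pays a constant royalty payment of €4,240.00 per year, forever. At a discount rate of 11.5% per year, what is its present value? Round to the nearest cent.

Level perpetuity: PV = C / r = €4,240.00 / 0.115 = €36,869.57

€36869.57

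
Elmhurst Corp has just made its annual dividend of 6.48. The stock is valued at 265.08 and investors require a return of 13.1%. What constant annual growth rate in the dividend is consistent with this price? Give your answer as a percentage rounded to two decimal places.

10.40%

P = D₀(1+g)/(r−g) ⇒ P(r−g) = D₀(1+g) ⇒ g(P+D₀) = P·r − D₀
g = (P·r − D₀)/(P + D₀) = (265.08×0.131 − 6.48) / (265.08 + 6.48) = 0.104012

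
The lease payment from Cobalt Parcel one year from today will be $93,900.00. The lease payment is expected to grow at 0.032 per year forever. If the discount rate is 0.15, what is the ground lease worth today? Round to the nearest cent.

$795762.71

Growing perpetuity: P = D₁ / (r − g) = $93,900.0000 / (0.15 − 0.032) = $795,762.71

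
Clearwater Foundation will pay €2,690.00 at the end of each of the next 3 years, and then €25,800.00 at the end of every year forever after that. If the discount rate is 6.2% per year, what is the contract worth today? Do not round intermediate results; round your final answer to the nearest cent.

PV of 3-year annuity: €2,690.00 × [1 − (1+0.062)^−3] / 0.062 = 7163.87788
Perpetuity value at year 3: €25,800.00 / 0.062 = 416129.03226
PV of perpetuity: 416129.03226 / (1+0.062)^3 = 347419.72023
Total PV = 7163.87788 + 347419.72023 = 354583.59812

€354583.60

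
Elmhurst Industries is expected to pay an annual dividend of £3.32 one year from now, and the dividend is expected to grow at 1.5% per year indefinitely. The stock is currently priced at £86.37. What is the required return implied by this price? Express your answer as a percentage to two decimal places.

P = D₁/(r − g) ⇒ r = D₁/P + g = £3.3200/£86.37 + 0.015 = 0.038439 + 0.015 = 0.053439

5.34%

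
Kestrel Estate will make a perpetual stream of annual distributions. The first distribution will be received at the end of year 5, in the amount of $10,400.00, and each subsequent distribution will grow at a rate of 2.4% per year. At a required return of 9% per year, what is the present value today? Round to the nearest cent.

$111630.64

Value at end of year 4: C₁ / (r − g) = $10,400.00 / (0.09 − 0.024) = $157,575.7576
Discount to today: PV = $157,575.7576 / (1 + 0.09)^4 = $157,575.7576 / 1.411582 = $111,630.64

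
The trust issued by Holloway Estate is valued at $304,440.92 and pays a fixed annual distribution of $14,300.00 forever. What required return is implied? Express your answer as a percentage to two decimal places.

P = C/r ⇒ r = C/P = $14,300.00/$304,440.92 = 0.046971

4.70%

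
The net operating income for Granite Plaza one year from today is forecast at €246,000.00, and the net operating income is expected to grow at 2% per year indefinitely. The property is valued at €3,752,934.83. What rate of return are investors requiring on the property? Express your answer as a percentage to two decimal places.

P = D₁/(r − g) ⇒ r = D₁/P + g = €246,000.0000/€3,752,934.83 + 0.02 = 0.065549 + 0.02 = 0.085549

8.55%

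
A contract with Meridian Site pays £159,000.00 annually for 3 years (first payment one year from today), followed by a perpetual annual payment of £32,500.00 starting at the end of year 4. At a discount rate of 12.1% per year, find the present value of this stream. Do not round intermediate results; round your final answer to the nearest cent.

£571905.35

PV of 3-year annuity: £159,000.00 × [1 − (1+0.121)^−3] / 0.121 = 381235.88595
Perpetuity value at year 3: £32,500.00 / 0.121 = 268595.04132
PV of perpetuity: 268595.04132 / (1+0.121)^3 = 190669.46715
Total PV = 381235.88595 + 190669.46715 = 571905.35310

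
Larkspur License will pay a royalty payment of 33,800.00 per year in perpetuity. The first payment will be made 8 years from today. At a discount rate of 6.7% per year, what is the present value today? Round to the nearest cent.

320398.86

Value at end of year 7: C / r = 33,800.00 / 0.067 = 504,477.6119
Discount to today: PV = 504,477.6119 / (1 + 0.067)^7 = 504,477.6119 / 1.574530 = 320,398.86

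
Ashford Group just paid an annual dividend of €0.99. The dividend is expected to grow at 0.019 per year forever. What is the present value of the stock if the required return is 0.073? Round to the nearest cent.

€18.68

D₁ = D₀ × (1 + g) = €0.99 × 1.019 = €1.0088
Growing perpetuity: P = D₁ / (r − g) = €1.0088 / (0.073 − 0.019) = €18.68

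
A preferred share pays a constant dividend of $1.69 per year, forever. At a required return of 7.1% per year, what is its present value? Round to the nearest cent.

$23.80

Level perpetuity: PV = C / r = $1.69 / 0.071 = $23.80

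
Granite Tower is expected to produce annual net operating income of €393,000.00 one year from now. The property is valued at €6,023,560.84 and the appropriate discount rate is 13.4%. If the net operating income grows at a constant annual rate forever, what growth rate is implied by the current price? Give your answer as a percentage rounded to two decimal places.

6.88%

P = D₁/(r−g) ⇒ g = r − D₁/P = 0.134 − €393,000.00/€6,023,560.84 = 0.068756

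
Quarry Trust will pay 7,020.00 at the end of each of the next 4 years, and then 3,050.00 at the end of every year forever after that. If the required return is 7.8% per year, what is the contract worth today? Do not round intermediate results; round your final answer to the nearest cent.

PV of 4-year annuity: 7,020.00 × [1 − (1+0.078)^−4] / 0.078 = 23355.01631
Perpetuity value at year 4: 3,050.00 / 0.078 = 39102.56410
PV of perpetuity: 39102.56410 / (1+0.078)^4 = 28955.44163
Total PV = 23355.01631 + 28955.44163 = 52310.45794

52310.46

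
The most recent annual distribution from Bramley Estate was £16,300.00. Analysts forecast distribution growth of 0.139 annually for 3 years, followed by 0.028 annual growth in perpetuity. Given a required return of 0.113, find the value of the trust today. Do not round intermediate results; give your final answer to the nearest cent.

£262495.11

D_1 = 18565.70000
D_2 = 21146.33230
D_3 = 24085.67249
Terminal value at year 3: TV = D_3×(1+g_2)/(r−g_2) = 24760.07132/0.085 = 291294.95670
P_0 = D_1/(1+r)^1 + D_2/(1+r)^2 + D_3/(1+r)^3 + TV/(1+r)^3
    = 16680.77269 + 17070.44033 + 17469.21073 + 211274.68973 = 262495.11347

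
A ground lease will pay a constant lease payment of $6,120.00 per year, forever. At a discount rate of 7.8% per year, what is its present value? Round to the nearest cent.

$78461.54

Level perpetuity: PV = C / r = $6,120.00 / 0.078 = $78,461.54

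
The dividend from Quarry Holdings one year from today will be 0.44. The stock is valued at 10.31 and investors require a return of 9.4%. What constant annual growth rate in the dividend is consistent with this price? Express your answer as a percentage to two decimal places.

P = D₁/(r−g) ⇒ g = r − D₁/P = 0.094 − 0.44/10.31 = 0.051323

5.13%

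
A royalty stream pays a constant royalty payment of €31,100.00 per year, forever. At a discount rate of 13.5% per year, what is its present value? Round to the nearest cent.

Level perpetuity: PV = C / r = €31,100.00 / 0.135 = €230,370.37

€230370.37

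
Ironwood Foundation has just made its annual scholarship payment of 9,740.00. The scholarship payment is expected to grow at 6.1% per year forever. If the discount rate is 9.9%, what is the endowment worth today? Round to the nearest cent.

271951.05

D₁ = D₀ × (1 + g) = 9,740.00 × 1.061 = 10,334.1400
Growing perpetuity: P = D₁ / (r − g) = 10,334.1400 / (0.099 − 0.061) = 271,951.05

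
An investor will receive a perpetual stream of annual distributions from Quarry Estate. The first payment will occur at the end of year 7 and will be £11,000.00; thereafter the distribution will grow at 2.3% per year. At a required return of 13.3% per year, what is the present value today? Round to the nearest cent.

£47273.80

Value at end of year 6: C₁ / (r − g) = £11,000.00 / (0.133 − 0.023) = £100,000.0000
Discount to today: PV = £100,000.0000 / (1 + 0.133)^6 = £100,000.0000 / 2.115336 = £47,273.80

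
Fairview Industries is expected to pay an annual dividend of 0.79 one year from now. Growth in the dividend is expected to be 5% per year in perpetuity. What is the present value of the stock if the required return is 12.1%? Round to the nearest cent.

11.13

Growing perpetuity: P = D₁ / (r − g) = 0.7900 / (0.121 − 0.05) = 11.13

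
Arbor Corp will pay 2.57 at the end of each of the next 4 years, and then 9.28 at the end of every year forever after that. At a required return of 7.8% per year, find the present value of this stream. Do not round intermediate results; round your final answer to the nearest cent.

96.65

PV of 4-year annuity: 2.57 × [1 − (1+0.078)^−4] / 0.078 = 8.55020
Perpetuity value at year 4: 9.28 / 0.078 = 118.97436
PV of perpetuity: 118.97436 / (1+0.078)^4 = 88.10049
Total PV = 8.55020 + 88.10049 = 96.65069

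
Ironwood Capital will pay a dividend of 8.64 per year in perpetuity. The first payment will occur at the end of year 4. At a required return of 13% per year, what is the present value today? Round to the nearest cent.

46.06

Value at end of year 3: C / r = 8.64 / 0.13 = 66.4615
Discount to today: PV = 66.4615 / (1 + 0.13)^3 = 66.4615 / 1.442897 = 46.06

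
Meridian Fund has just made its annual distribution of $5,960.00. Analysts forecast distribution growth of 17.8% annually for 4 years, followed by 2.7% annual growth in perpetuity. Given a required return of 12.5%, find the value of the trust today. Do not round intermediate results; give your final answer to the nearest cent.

$101869.72

D_1 = 7020.88000
D_2 = 8270.59664
D_3 = 9742.76284
D_4 = 11476.97463
Terminal value at year 4: TV = D_4×(1+g_2)/(r−g_2) = 11786.85294/0.098 = 120274.00962
P_0 = D_1/(1+r)^1 + D_2/(1+r)^2 + D_3/(1+r)^3 + D_4/(1+r)^4 + TV/(1+r)^4
    = 6240.78222 + 6534.79241 + 6842.65374 + 7165.01876 + 75086.47209 = 101869.71922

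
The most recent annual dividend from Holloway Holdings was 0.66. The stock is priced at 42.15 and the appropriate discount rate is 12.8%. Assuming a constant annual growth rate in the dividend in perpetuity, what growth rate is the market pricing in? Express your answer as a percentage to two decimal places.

P = D₀(1+g)/(r−g) ⇒ P(r−g) = D₀(1+g) ⇒ g(P+D₀) = P·r − D₀
g = (P·r − D₀)/(P + D₀) = (42.15×0.128 − 0.66) / (42.15 + 0.66) = 0.110610

11.06%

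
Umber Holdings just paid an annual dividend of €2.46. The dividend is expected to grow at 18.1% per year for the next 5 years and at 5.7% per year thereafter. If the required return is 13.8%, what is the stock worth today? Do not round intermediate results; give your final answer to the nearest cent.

D_1 = 2.90526
D_2 = 3.43111
D_3 = 4.05214
D_4 = 4.78558
D_5 = 5.65177
Terminal value at year 5: TV = D_5×(1+g_2)/(r−g_2) = 5.97392/0.081 = 73.75213
P_0 = D_1/(1+r)^1 + D_2/(1+r)^2 + D_3/(1+r)^3 + D_4/(1+r)^4 + D_5/(1+r)^5 + TV/(1+r)^5
    = 2.55295 + 2.64942 + 2.74953 + 2.85342 + 2.96124 + 38.64233 = 52.40888

€52.41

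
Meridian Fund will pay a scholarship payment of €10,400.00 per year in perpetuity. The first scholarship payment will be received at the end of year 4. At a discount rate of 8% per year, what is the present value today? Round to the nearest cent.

Value at end of year 3: C / r = €10,400.00 / 0.08 = €130,000.0000
Discount to today: PV = €130,000.0000 / (1 + 0.08)^3 = €130,000.0000 / 1.259712 = €103,198.19

€103198.19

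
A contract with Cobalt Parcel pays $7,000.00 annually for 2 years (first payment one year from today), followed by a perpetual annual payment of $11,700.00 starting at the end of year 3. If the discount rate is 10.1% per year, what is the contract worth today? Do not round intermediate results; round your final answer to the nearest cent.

$107695.49

PV of 2-year annuity: $7,000.00 × [1 − (1+0.101)^−2] / 0.101 = 12132.47638
Perpetuity value at year 2: $11,700.00 / 0.101 = 115841.58416
PV of perpetuity: 115841.58416 / (1+0.101)^2 = 95563.01650
Total PV = 12132.47638 + 95563.01650 = 107695.49287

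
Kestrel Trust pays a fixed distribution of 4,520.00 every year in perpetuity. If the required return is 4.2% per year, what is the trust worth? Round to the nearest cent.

107619.05

Level perpetuity: PV = C / r = 4,520.00 / 0.042 = 107,619.05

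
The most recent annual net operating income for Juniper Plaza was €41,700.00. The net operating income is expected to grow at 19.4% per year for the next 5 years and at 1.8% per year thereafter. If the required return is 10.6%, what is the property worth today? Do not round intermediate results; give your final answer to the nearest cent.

D_1 = 49789.80000
D_2 = 59449.02120
D_3 = 70982.13131
D_4 = 84752.66479
D_5 = 101194.68176
Terminal value at year 5: TV = D_5×(1+g_2)/(r−g_2) = 103016.18603/0.088 = 1170638.47759
P_0 = D_1/(1+r)^1 + D_2/(1+r)^2 + D_3/(1+r)^3 + D_4/(1+r)^4 + D_5/(1+r)^5 + TV/(1+r)^5
    = 45017.90235 + 48599.79693 + 52466.68855 + 56641.25328 + 61147.97144 + 707370.85149 = 971244.46405

€971244.46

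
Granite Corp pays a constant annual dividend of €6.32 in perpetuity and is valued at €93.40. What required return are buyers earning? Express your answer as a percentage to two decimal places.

P = C/r ⇒ r = C/P = €6.32/€93.40 = 0.067666

6.77%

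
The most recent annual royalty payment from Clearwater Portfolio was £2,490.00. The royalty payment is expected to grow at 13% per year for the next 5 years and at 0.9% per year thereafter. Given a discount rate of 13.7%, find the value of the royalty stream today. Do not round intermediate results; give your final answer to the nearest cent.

D_1 = 2813.70000
D_2 = 3179.48100
D_3 = 3592.81353
D_4 = 4059.87929
D_5 = 4587.66360
Terminal value at year 5: TV = D_5×(1+g_2)/(r−g_2) = 4628.95257/0.128 = 36163.69194
P_0 = D_1/(1+r)^1 + D_2/(1+r)^2 + D_3/(1+r)^3 + D_4/(1+r)^4 + D_5/(1+r)^5 + TV/(1+r)^5
    = 2474.67018 + 2459.43475 + 2444.29311 + 2429.24469 + 2414.28892 + 19031.38687 = 31253.31852

£31253.32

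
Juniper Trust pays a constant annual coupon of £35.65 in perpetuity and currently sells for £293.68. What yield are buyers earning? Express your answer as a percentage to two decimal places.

12.14%

P = C/r ⇒ r = C/P = £35.65/£293.68 = 0.121391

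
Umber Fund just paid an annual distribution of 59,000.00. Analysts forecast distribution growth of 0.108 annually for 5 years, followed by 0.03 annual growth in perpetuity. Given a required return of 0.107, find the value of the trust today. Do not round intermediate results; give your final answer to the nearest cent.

D_1 = 65372.00000
D_2 = 72432.17600
D_3 = 80254.85101
D_4 = 88922.37492
D_5 = 98525.99141
Terminal value at year 5: TV = D_5×(1+g_2)/(r−g_2) = 101481.77115/0.077 = 1317945.07987
P_0 = D_1/(1+r)^1 + D_2/(1+r)^2 + D_3/(1+r)^3 + D_4/(1+r)^4 + D_5/(1+r)^5 + TV/(1+r)^5
    = 59053.29720 + 59106.64254 + 59160.03608 + 59213.47785 + 59266.96789 + 792791.90813 = 1088592.32969

1088592.33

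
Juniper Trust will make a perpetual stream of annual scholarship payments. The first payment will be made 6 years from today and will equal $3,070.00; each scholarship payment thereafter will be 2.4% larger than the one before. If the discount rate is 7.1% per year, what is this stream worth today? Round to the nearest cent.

Value at end of year 5: C₁ / (r − g) = $3,070.00 / (0.071 − 0.024) = $65,319.1489
Discount to today: PV = $65,319.1489 / (1 + 0.071)^5 = $65,319.1489 / 1.409118 = $46,354.63

$46354.63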